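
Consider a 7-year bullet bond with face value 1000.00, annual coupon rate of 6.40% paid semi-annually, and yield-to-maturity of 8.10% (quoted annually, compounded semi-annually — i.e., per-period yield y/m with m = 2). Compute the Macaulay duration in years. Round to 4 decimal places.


Coupon per period c = face * coupon_rate / m = 32.000000
Periods per year m = 2; per-period yield y/m = 0.040500
Number of cashflows N = 14
Cashflows (t years, CF_t, discount factor 1/(1+y/m)^(m*t), PV):
  t = 0.5000: CF_t = 32.000000, DF = 0.961076, PV = 30.754445
  t = 1.0000: CF_t = 32.000000, DF = 0.923668, PV = 29.557371
  t = 1.5000: CF_t = 32.000000, DF = 0.887715, PV = 28.406892
  t = 2.0000: CF_t = 32.000000, DF = 0.853162, PV = 27.301194
  t = 2.5000: CF_t = 32.000000, DF = 0.819954, PV = 26.238533
  t = 3.0000: CF_t = 32.000000, DF = 0.788039, PV = 25.217235
  t = 3.5000: CF_t = 32.000000, DF = 0.757365, PV = 24.235690
  t = 4.0000: CF_t = 32.000000, DF = 0.727886, PV = 23.292350
  t = 4.5000: CF_t = 32.000000, DF = 0.699554, PV = 22.385728
  t = 5.0000: CF_t = 32.000000, DF = 0.672325, PV = 21.514395
  t = 5.5000: CF_t = 32.000000, DF = 0.646156, PV = 20.676977
  t = 6.0000: CF_t = 32.000000, DF = 0.621005, PV = 19.872155
  t = 6.5000: CF_t = 32.000000, DF = 0.596833, PV = 19.098659
  t = 7.0000: CF_t = 1032.000000, DF = 0.573602, PV = 591.957481
Price P = sum_t PV_t = 910.509106
Macaulay numerator sum_t t * PV_t:
  t * PV_t at t = 0.5000: 15.377222
  t * PV_t at t = 1.0000: 29.557371
  t * PV_t at t = 1.5000: 42.610338
  t * PV_t at t = 2.0000: 54.602388
  t * PV_t at t = 2.5000: 65.596333
  t * PV_t at t = 3.0000: 75.651706
  t * PV_t at t = 3.5000: 84.824915
  t * PV_t at t = 4.0000: 93.169399
  t * PV_t at t = 4.5000: 100.735775
  t * PV_t at t = 5.0000: 107.571974
  t * PV_t at t = 5.5000: 113.723374
  t * PV_t at t = 6.0000: 119.232929
  t * PV_t at t = 6.5000: 124.141285
  t * PV_t at t = 7.0000: 4143.702369
Macaulay duration D = (sum_t t * PV_t) / P = 5170.497379 / 910.509106 = 5.678688

Answer: Macaulay duration = 5.6787 years


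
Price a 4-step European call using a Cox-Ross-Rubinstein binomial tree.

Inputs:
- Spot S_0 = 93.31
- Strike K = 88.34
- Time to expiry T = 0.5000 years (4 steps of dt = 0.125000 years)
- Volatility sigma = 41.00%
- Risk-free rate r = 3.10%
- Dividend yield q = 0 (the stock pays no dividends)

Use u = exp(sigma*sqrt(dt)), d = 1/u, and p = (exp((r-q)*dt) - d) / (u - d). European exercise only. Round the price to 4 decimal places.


dt = T/N = 0.125000
u = exp(sigma*sqrt(dt)) = 1.155990; d = 1/u = 0.865060
p = (exp((r-q)*dt) - d) / (u - d) = 0.477169
Discount per step: exp(-r*dt) = 0.996132
Stock lattice S(k, i) with i counting down-moves:
  k=0: S(0,0) = 93.3100
  k=1: S(1,0) = 107.8654; S(1,1) = 80.7187
  k=2: S(2,0) = 124.6913; S(2,1) = 93.3100; S(2,2) = 69.8265
  k=3: S(3,0) = 144.1419; S(3,1) = 107.8654; S(3,2) = 80.7187; S(3,3) = 60.4041
  k=4: S(4,0) = 166.6265; S(4,1) = 124.6913; S(4,2) = 93.3100; S(4,3) = 69.8265; S(4,4) = 52.2531
Terminal payoffs V(N, i) = max(S_T - K, 0):
  V(4,0) = 78.286511; V(4,1) = 36.351298; V(4,2) = 4.970000; V(4,3) = 0.000000; V(4,4) = 0.000000
Backward induction: V(k, i) = exp(-r*dt) * [p * V(k+1, i) + (1-p) * V(k+1, i+1)].
  V(3,0) = exp(-r*dt) * [p*78.286511 + (1-p)*36.351298] = 56.143515
  V(3,1) = exp(-r*dt) * [p*36.351298 + (1-p)*4.970000] = 19.867057
  V(3,2) = exp(-r*dt) * [p*4.970000 + (1-p)*0.000000] = 2.362359
  V(3,3) = exp(-r*dt) * [p*0.000000 + (1-p)*0.000000] = 0.000000
  V(2,0) = exp(-r*dt) * [p*56.143515 + (1-p)*19.867057] = 37.033286
  V(2,1) = exp(-r*dt) * [p*19.867057 + (1-p)*2.362359] = 10.673623
  V(2,2) = exp(-r*dt) * [p*2.362359 + (1-p)*0.000000] = 1.122886
  V(1,0) = exp(-r*dt) * [p*37.033286 + (1-p)*10.673623] = 23.161719
  V(1,1) = exp(-r*dt) * [p*10.673623 + (1-p)*1.122886] = 5.658236
  V(0,0) = exp(-r*dt) * [p*23.161719 + (1-p)*5.658236] = 13.956176

Answer: Price = V(0,0) = 13.9562


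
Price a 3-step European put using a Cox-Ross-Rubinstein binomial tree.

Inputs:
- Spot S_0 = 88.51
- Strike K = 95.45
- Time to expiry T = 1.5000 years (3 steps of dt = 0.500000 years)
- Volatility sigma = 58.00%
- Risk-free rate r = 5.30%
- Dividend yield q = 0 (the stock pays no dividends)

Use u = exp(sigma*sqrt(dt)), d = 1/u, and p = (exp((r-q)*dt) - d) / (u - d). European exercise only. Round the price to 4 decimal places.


dt = T/N = 0.500000
u = exp(sigma*sqrt(dt)) = 1.507002; d = 1/u = 0.663569
p = (exp((r-q)*dt) - d) / (u - d) = 0.430722
Discount per step: exp(-r*dt) = 0.973848
Stock lattice S(k, i) with i counting down-moves:
  k=0: S(0,0) = 88.5100
  k=1: S(1,0) = 133.3847; S(1,1) = 58.7325
  k=2: S(2,0) = 201.0110; S(2,1) = 88.5100; S(2,2) = 38.9731
  k=3: S(3,0) = 302.9238; S(3,1) = 133.3847; S(3,2) = 58.7325; S(3,3) = 25.8614
Terminal payoffs V(N, i) = max(K - S_T, 0):
  V(3,0) = 0.000000; V(3,1) = 0.000000; V(3,2) = 36.717478; V(3,3) = 69.588646
Backward induction: V(k, i) = exp(-r*dt) * [p * V(k+1, i) + (1-p) * V(k+1, i+1)].
  V(2,0) = exp(-r*dt) * [p*0.000000 + (1-p)*0.000000] = 0.000000
  V(2,1) = exp(-r*dt) * [p*0.000000 + (1-p)*36.717478] = 20.355808
  V(2,2) = exp(-r*dt) * [p*36.717478 + (1-p)*69.588646] = 53.980695
  V(1,0) = exp(-r*dt) * [p*0.000000 + (1-p)*20.355808] = 11.285059
  V(1,1) = exp(-r*dt) * [p*20.355808 + (1-p)*53.980695] = 38.464770
  V(0,0) = exp(-r*dt) * [p*11.285059 + (1-p)*38.464770] = 26.058096

Answer: Price = V(0,0) = 26.0581


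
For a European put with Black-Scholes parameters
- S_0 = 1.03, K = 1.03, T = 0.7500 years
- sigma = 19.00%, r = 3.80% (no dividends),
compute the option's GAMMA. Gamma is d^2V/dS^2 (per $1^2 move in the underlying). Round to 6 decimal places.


Answer: Gamma = 2.278325

Derivation:
d1 = 0.2554774941; d2 = 0.0909326674
phi(d1) = 0.3861331935; exp(-qT) = 1.0000000000; exp(-rT) = 0.9719022941
Gamma = exp(-qT) * phi(d1) / (S * sigma * sqrt(T)) = 1.0000000000 * 0.3861331935 / (1.0300 * 0.1900 * 0.8660254038) = 2.278325


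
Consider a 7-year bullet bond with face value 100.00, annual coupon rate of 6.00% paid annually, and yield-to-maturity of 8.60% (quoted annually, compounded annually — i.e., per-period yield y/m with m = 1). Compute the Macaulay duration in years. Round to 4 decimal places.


Answer: Macaulay duration = 5.8256 years

Derivation:
Coupon per period c = face * coupon_rate / m = 6.000000
Periods per year m = 1; per-period yield y/m = 0.086000
Number of cashflows N = 7
Cashflows (t years, CF_t, discount factor 1/(1+y/m)^(m*t), PV):
  t = 1.0000: CF_t = 6.000000, DF = 0.920810, PV = 5.524862
  t = 2.0000: CF_t = 6.000000, DF = 0.847892, PV = 5.087350
  t = 3.0000: CF_t = 6.000000, DF = 0.780747, PV = 4.684484
  t = 4.0000: CF_t = 6.000000, DF = 0.718920, PV = 4.313521
  t = 5.0000: CF_t = 6.000000, DF = 0.661989, PV = 3.971935
  t = 6.0000: CF_t = 6.000000, DF = 0.609566, PV = 3.657399
  t = 7.0000: CF_t = 106.000000, DF = 0.561295, PV = 59.497277
Price P = sum_t PV_t = 86.736828
Macaulay numerator sum_t t * PV_t:
  t * PV_t at t = 1.0000: 5.524862
  t * PV_t at t = 2.0000: 10.174700
  t * PV_t at t = 3.0000: 14.053452
  t * PV_t at t = 4.0000: 17.254085
  t * PV_t at t = 5.0000: 19.859675
  t * PV_t at t = 6.0000: 21.944392
  t * PV_t at t = 7.0000: 416.480938
Macaulay duration D = (sum_t t * PV_t) / P = 505.292103 / 86.736828 = 5.825577


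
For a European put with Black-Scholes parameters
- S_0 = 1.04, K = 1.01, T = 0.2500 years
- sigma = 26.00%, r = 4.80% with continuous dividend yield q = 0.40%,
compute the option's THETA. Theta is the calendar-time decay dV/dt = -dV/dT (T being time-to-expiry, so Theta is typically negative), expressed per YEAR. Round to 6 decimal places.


Answer: Theta = -0.082609

Derivation:
d1 = 0.3747721715; d2 = 0.2447721715
phi(d1) = 0.3718868553; exp(-qT) = 0.9990004998; exp(-rT) = 0.9880717129
Theta = -S*exp(-qT)*phi(d1)*sigma/(2*sqrt(T)) + r*K*exp(-rT)*N(-d2) - q*S*exp(-qT)*N(-d1)
N(-d1) = 0.3539149561; N(-d2) = 0.4033164212; sqrt(T) = 0.5000000000
Term 1 = -1.0400 * 0.9990004998 * 0.3718868553 * 0.2600 / (2 * 0.5000000000) = -0.1004576977
Term 2 = 0.0480 * 1.0100 * 0.9880717129 * 0.4033164212 = 0.0193195489
Term 3 = -0.0040 * 1.0400 * 0.9990004998 * 0.3539149561 = -0.0014708147
Theta = -0.1004576977 + (0.0193195489) + (-0.0014708147) = -0.082609


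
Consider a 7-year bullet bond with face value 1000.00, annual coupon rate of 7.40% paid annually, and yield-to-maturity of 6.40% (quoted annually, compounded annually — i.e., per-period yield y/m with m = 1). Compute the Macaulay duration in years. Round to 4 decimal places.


Answer: Macaulay duration = 5.7464 years

Derivation:
Coupon per period c = face * coupon_rate / m = 74.000000
Periods per year m = 1; per-period yield y/m = 0.064000
Number of cashflows N = 7
Cashflows (t years, CF_t, discount factor 1/(1+y/m)^(m*t), PV):
  t = 1.0000: CF_t = 74.000000, DF = 0.939850, PV = 69.548872
  t = 2.0000: CF_t = 74.000000, DF = 0.883317, PV = 65.365481
  t = 3.0000: CF_t = 74.000000, DF = 0.830185, PV = 61.433723
  t = 4.0000: CF_t = 74.000000, DF = 0.780249, PV = 57.738462
  t = 5.0000: CF_t = 74.000000, DF = 0.733317, PV = 54.265471
  t = 6.0000: CF_t = 74.000000, DF = 0.689208, PV = 51.001383
  t = 7.0000: CF_t = 1074.000000, DF = 0.647752, PV = 695.685394
Price P = sum_t PV_t = 1055.038787
Macaulay numerator sum_t t * PV_t:
  t * PV_t at t = 1.0000: 69.548872
  t * PV_t at t = 2.0000: 130.730963
  t * PV_t at t = 3.0000: 184.301169
  t * PV_t at t = 4.0000: 230.953846
  t * PV_t at t = 5.0000: 271.327357
  t * PV_t at t = 6.0000: 306.008297
  t * PV_t at t = 7.0000: 4869.797761
Macaulay duration D = (sum_t t * PV_t) / P = 6062.668266 / 1055.038787 = 5.746394


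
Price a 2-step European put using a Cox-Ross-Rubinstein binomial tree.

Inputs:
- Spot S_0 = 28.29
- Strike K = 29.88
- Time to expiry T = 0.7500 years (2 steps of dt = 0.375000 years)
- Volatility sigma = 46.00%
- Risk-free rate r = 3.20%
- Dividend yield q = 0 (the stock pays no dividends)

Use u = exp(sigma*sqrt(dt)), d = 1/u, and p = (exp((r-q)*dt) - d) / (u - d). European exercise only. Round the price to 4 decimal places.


Answer: Price = V(0,0) = 4.8194

Derivation:
dt = T/N = 0.375000
u = exp(sigma*sqrt(dt)) = 1.325370; d = 1/u = 0.754507
p = (exp((r-q)*dt) - d) / (u - d) = 0.451187
Discount per step: exp(-r*dt) = 0.988072
Stock lattice S(k, i) with i counting down-moves:
  k=0: S(0,0) = 28.2900
  k=1: S(1,0) = 37.4947; S(1,1) = 21.3450
  k=2: S(2,0) = 49.6943; S(2,1) = 28.2900; S(2,2) = 16.1049
Terminal payoffs V(N, i) = max(K - S_T, 0):
  V(2,0) = 0.000000; V(2,1) = 1.590000; V(2,2) = 13.775065
Backward induction: V(k, i) = exp(-r*dt) * [p * V(k+1, i) + (1-p) * V(k+1, i+1)].
  V(1,0) = exp(-r*dt) * [p*0.000000 + (1-p)*1.590000] = 0.862205
  V(1,1) = exp(-r*dt) * [p*1.590000 + (1-p)*13.775065] = 8.178592
  V(0,0) = exp(-r*dt) * [p*0.862205 + (1-p)*8.178592] = 4.819356


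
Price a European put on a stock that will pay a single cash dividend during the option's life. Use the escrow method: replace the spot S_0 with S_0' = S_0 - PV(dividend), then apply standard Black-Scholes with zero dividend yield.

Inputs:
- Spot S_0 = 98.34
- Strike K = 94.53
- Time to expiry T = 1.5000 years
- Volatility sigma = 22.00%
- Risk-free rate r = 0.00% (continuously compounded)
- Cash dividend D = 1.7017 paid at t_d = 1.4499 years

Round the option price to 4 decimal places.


Answer: Price = 9.2235

Derivation:
PV(D) = D * exp(-r * t_d) = 1.7017 * 1.00000000 = 1.70170000
S_0' = S_0 - PV(D) = 98.3400 - 1.70170000 = 96.63830000
d1 = (ln(S_0'/K) + (r + sigma^2/2)*T) / (sigma*sqrt(T)) = 0.21658648
d2 = d1 - sigma*sqrt(T) = -0.05285740
exp(-rT) = 1.00000000
N(-d1) = 0.41426531; N(-d2) = 0.52107724
P = K * exp(-rT) * N(-d2) - S_0' * N(-d1) = 94.5300 * 1.00000000 * 0.52107724 - 96.63830000 * 0.41426531 = 9.2235


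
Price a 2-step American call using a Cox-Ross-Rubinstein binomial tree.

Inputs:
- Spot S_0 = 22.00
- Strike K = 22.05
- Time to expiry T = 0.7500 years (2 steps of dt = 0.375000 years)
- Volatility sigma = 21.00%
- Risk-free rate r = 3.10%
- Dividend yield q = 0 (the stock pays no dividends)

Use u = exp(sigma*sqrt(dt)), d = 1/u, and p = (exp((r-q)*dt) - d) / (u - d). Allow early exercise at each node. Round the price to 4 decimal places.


dt = T/N = 0.375000
u = exp(sigma*sqrt(dt)) = 1.137233; d = 1/u = 0.879327
p = (exp((r-q)*dt) - d) / (u - d) = 0.513232
Discount per step: exp(-r*dt) = 0.988442
Stock lattice S(k, i) with i counting down-moves:
  k=0: S(0,0) = 22.0000
  k=1: S(1,0) = 25.0191; S(1,1) = 19.3452
  k=2: S(2,0) = 28.4526; S(2,1) = 22.0000; S(2,2) = 17.0108
Terminal payoffs V(N, i) = max(S_T - K, 0):
  V(2,0) = 6.402581; V(2,1) = 0.000000; V(2,2) = 0.000000
Backward induction: V(k, i) = exp(-r*dt) * [p * V(k+1, i) + (1-p) * V(k+1, i+1)]; then take max(V_cont, immediate exercise) for American.
  V(1,0) = exp(-r*dt) * [p*6.402581 + (1-p)*0.000000] = 3.248032; exercise = 2.969128; V(1,0) = max -> 3.248032
  V(1,1) = exp(-r*dt) * [p*0.000000 + (1-p)*0.000000] = 0.000000; exercise = 0.000000; V(1,1) = max -> 0.000000
  V(0,0) = exp(-r*dt) * [p*3.248032 + (1-p)*0.000000] = 1.647728; exercise = 0.000000; V(0,0) = max -> 1.647728

Answer: Price = V(0,0) = 1.6477


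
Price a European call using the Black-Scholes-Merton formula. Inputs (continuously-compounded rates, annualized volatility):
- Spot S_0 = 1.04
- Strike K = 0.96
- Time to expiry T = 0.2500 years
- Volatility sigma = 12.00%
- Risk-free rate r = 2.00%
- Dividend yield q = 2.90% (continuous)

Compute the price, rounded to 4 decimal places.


Answer: Price = 0.0800

Derivation:
d1 = (ln(S/K) + (r - q + 0.5*sigma^2) * T) / (sigma * sqrt(T)) = 1.32654513
d2 = d1 - sigma * sqrt(T) = 1.26654513
exp(-rT) = 0.99501248; exp(-qT) = 0.99277622
C = S_0 * exp(-qT) * N(d1) - K * exp(-rT) * N(d2)
N(d1) = 0.90767040; N(d2) = 0.89734101
C = 1.0400 * 0.99277622 * 0.90767040 - 0.9600 * 0.99501248 * 0.89734101 = 0.0800


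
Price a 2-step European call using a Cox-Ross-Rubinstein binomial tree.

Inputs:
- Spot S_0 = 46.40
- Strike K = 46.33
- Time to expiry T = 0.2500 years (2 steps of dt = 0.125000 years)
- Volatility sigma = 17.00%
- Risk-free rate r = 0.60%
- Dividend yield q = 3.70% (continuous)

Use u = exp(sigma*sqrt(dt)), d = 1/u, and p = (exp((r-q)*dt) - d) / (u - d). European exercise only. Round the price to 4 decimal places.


dt = T/N = 0.125000
u = exp(sigma*sqrt(dt)) = 1.061947; d = 1/u = 0.941667
p = (exp((r-q)*dt) - d) / (u - d) = 0.452824
Discount per step: exp(-r*dt) = 0.999250
Stock lattice S(k, i) with i counting down-moves:
  k=0: S(0,0) = 46.4000
  k=1: S(1,0) = 49.2743; S(1,1) = 43.6933
  k=2: S(2,0) = 52.3267; S(2,1) = 46.4000; S(2,2) = 41.1445
Terminal payoffs V(N, i) = max(S_T - K, 0):
  V(2,0) = 5.996745; V(2,1) = 0.070000; V(2,2) = 0.000000
Backward induction: V(k, i) = exp(-r*dt) * [p * V(k+1, i) + (1-p) * V(k+1, i+1)].
  V(1,0) = exp(-r*dt) * [p*5.996745 + (1-p)*0.070000] = 2.751711
  V(1,1) = exp(-r*dt) * [p*0.070000 + (1-p)*0.000000] = 0.031674
  V(0,0) = exp(-r*dt) * [p*2.751711 + (1-p)*0.031674] = 1.262426

Answer: Price = V(0,0) = 1.2624


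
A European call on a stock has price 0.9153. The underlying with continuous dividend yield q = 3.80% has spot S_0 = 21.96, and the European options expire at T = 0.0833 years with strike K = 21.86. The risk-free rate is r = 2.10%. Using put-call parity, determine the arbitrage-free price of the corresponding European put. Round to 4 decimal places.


Put-call parity: C - P = S_0 * exp(-qT) - K * exp(-rT).
S_0 * exp(-qT) = 21.9600 * 0.99683960 = 21.89059772
K * exp(-rT) = 21.8600 * 0.99825223 = 21.82179373
P = C - S*exp(-qT) + K*exp(-rT)
P = 0.9153 - 21.89059772 + 21.82179373 = 0.8465

Answer: Put price = 0.8465


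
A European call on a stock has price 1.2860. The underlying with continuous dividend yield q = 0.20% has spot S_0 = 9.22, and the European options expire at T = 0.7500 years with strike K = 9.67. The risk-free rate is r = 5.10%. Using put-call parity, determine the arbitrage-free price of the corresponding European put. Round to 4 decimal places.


Put-call parity: C - P = S_0 * exp(-qT) - K * exp(-rT).
S_0 * exp(-qT) = 9.2200 * 0.99850112 = 9.20618037
K * exp(-rT) = 9.6700 * 0.96247229 = 9.30710707
P = C - S*exp(-qT) + K*exp(-rT)
P = 1.2860 - 9.20618037 + 9.30710707 = 1.3869

Answer: Put price = 1.3869


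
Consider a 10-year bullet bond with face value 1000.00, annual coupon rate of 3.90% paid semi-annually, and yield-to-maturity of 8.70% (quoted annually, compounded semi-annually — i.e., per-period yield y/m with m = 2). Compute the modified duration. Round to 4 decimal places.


Coupon per period c = face * coupon_rate / m = 19.500000
Periods per year m = 2; per-period yield y/m = 0.043500
Number of cashflows N = 20
Cashflows (t years, CF_t, discount factor 1/(1+y/m)^(m*t), PV):
  t = 0.5000: CF_t = 19.500000, DF = 0.958313, PV = 18.687111
  t = 1.0000: CF_t = 19.500000, DF = 0.918365, PV = 17.908108
  t = 1.5000: CF_t = 19.500000, DF = 0.880081, PV = 17.161579
  t = 2.0000: CF_t = 19.500000, DF = 0.843393, PV = 16.446171
  t = 2.5000: CF_t = 19.500000, DF = 0.808235, PV = 15.760585
  t = 3.0000: CF_t = 19.500000, DF = 0.774543, PV = 15.103580
  t = 3.5000: CF_t = 19.500000, DF = 0.742254, PV = 14.473962
  t = 4.0000: CF_t = 19.500000, DF = 0.711312, PV = 13.870592
  t = 4.5000: CF_t = 19.500000, DF = 0.681660, PV = 13.292373
  t = 5.0000: CF_t = 19.500000, DF = 0.653244, PV = 12.738259
  t = 5.5000: CF_t = 19.500000, DF = 0.626013, PV = 12.207244
  t = 6.0000: CF_t = 19.500000, DF = 0.599916, PV = 11.698365
  t = 6.5000: CF_t = 19.500000, DF = 0.574908, PV = 11.210700
  t = 7.0000: CF_t = 19.500000, DF = 0.550942, PV = 10.743363
  t = 7.5000: CF_t = 19.500000, DF = 0.527975, PV = 10.295509
  t = 8.0000: CF_t = 19.500000, DF = 0.505965, PV = 9.866324
  t = 8.5000: CF_t = 19.500000, DF = 0.484873, PV = 9.455030
  t = 9.0000: CF_t = 19.500000, DF = 0.464661, PV = 9.060881
  t = 9.5000: CF_t = 19.500000, DF = 0.445290, PV = 8.683164
  t = 10.0000: CF_t = 1019.500000, DF = 0.426728, PV = 435.048987
Price P = sum_t PV_t = 683.711887
First compute Macaulay numerator sum_t t * PV_t:
  t * PV_t at t = 0.5000: 9.343555
  t * PV_t at t = 1.0000: 17.908108
  t * PV_t at t = 1.5000: 25.742369
  t * PV_t at t = 2.0000: 32.892342
  t * PV_t at t = 2.5000: 39.401463
  t * PV_t at t = 3.0000: 45.310739
  t * PV_t at t = 3.5000: 50.658868
  t * PV_t at t = 4.0000: 55.482366
  t * PV_t at t = 4.5000: 59.815680
  t * PV_t at t = 5.0000: 63.691295
  t * PV_t at t = 5.5000: 67.139842
  t * PV_t at t = 6.0000: 70.190190
  t * PV_t at t = 6.5000: 72.869548
  t * PV_t at t = 7.0000: 75.203543
  t * PV_t at t = 7.5000: 77.216315
  t * PV_t at t = 8.0000: 78.930589
  t * PV_t at t = 8.5000: 80.367754
  t * PV_t at t = 9.0000: 81.547933
  t * PV_t at t = 9.5000: 82.490057
  t * PV_t at t = 10.0000: 4350.489873
Macaulay duration D = 5436.692431 / 683.711887 = 7.951730
Modified duration = D / (1 + y/m) = 7.951730 / (1 + 0.043500) = 7.620249

Answer: Modified duration = 7.6202


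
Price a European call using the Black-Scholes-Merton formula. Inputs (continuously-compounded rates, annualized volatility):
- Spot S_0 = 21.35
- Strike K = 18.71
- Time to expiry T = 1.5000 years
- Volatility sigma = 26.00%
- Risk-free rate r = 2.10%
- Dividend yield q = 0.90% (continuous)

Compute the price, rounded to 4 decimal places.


d1 = (ln(S/K) + (r - q + 0.5*sigma^2) * T) / (sigma * sqrt(T)) = 0.63025245
d2 = d1 - sigma * sqrt(T) = 0.31181879
exp(-rT) = 0.96899096; exp(-qT) = 0.98659072
C = S_0 * exp(-qT) * N(d1) - K * exp(-rT) * N(d2)
N(d1) = 0.73573529; N(d2) = 0.62241088
C = 21.3500 * 0.98659072 * 0.73573529 - 18.7100 * 0.96899096 * 0.62241088 = 4.2131

Answer: Price = 4.2131


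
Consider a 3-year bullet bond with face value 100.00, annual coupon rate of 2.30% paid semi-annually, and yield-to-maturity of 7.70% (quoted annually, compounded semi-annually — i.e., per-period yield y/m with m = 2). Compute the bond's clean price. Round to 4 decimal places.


Coupon per period c = face * coupon_rate / m = 1.150000
Periods per year m = 2; per-period yield y/m = 0.038500
Number of cashflows N = 6
Cashflows (t years, CF_t, discount factor 1/(1+y/m)^(m*t), PV):
  t = 0.5000: CF_t = 1.150000, DF = 0.962927, PV = 1.107366
  t = 1.0000: CF_t = 1.150000, DF = 0.927229, PV = 1.066313
  t = 1.5000: CF_t = 1.150000, DF = 0.892854, PV = 1.026782
  t = 2.0000: CF_t = 1.150000, DF = 0.859754, PV = 0.988717
  t = 2.5000: CF_t = 1.150000, DF = 0.827880, PV = 0.952062
  t = 3.0000: CF_t = 101.150000, DF = 0.797188, PV = 80.635611
Price P = sum_t PV_t = 85.776852

Answer: Price = 85.7769


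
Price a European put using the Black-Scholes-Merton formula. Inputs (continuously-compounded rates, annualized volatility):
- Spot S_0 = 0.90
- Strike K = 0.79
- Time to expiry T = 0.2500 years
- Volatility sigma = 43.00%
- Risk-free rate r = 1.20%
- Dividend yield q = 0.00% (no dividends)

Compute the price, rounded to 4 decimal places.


Answer: Price = 0.0294

Derivation:
d1 = (ln(S/K) + (r - q + 0.5*sigma^2) * T) / (sigma * sqrt(T)) = 0.72778752
d2 = d1 - sigma * sqrt(T) = 0.51278752
exp(-rT) = 0.99700450; exp(-qT) = 1.00000000
P = K * exp(-rT) * N(-d2) - S_0 * exp(-qT) * N(-d1)
N(-d1) = 0.23337183; N(-d2) = 0.30404998
P = 0.7900 * 0.99700450 * 0.30404998 - 0.9000 * 1.00000000 * 0.23337183 = 0.0294


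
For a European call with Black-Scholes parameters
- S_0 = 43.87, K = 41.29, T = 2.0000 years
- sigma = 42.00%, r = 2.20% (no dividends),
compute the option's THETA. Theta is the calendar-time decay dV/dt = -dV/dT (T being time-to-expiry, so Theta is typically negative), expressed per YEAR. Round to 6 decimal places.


d1 = 0.4731055761; d2 = -0.1208641201
phi(d1) = 0.3567025719; exp(-qT) = 1.0000000000; exp(-rT) = 0.9569539575
Theta = -S*exp(-qT)*phi(d1)*sigma/(2*sqrt(T)) - r*K*exp(-rT)*N(d2) + q*S*exp(-qT)*N(d1)
N(d1) = 0.6819310706; N(d2) = 0.4518993309; sqrt(T) = 1.4142135624
Term 1 = -43.8700 * 1.0000000000 * 0.3567025719 * 0.4200 / (2 * 1.4142135624) = -2.3236899090
Term 2 = -0.0220 * 41.2900 * 0.9569539575 * 0.4518993309 = -0.3928260724
Term 3 = 0 (no dividend yield, q = 0)
Theta = -2.3236899090 + (-0.3928260724) + (0.0000000000) = -2.716516

Answer: Theta = -2.716516


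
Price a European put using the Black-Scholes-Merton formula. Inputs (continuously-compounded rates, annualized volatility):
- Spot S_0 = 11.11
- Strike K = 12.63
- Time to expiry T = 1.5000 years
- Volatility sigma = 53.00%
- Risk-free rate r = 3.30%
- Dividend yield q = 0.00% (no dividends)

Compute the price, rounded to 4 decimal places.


Answer: Price = 3.4190

Derivation:
d1 = (ln(S/K) + (r - q + 0.5*sigma^2) * T) / (sigma * sqrt(T)) = 0.20327016
d2 = d1 - sigma * sqrt(T) = -0.44584462
exp(-rT) = 0.95170516; exp(-qT) = 1.00000000
P = K * exp(-rT) * N(-d2) - S_0 * exp(-qT) * N(-d1)
N(-d1) = 0.41946194; N(-d2) = 0.67214526
P = 12.6300 * 0.95170516 * 0.67214526 - 11.1100 * 1.00000000 * 0.41946194 = 3.4190


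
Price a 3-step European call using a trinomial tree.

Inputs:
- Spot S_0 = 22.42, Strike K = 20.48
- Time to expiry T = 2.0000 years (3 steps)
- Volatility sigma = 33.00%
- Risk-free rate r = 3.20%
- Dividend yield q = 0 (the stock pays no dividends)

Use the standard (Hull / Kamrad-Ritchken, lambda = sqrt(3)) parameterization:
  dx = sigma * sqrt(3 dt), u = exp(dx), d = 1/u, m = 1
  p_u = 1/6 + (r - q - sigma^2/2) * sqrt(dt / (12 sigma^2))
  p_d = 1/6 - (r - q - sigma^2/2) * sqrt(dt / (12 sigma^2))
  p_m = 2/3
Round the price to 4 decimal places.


dt = T/N = 0.666667; dx = sigma*sqrt(3*dt) = 0.466690
u = exp(dx) = 1.594708; d = 1/u = 0.627074
p_u = 0.150632, p_m = 0.666667, p_d = 0.182702
Discount per step: exp(-r*dt) = 0.978893
Stock lattice S(k, j) with j the centered position index:
  k=0: S(0,+0) = 22.4200
  k=1: S(1,-1) = 14.0590; S(1,+0) = 22.4200; S(1,+1) = 35.7533
  k=2: S(2,-2) = 8.8160; S(2,-1) = 14.0590; S(2,+0) = 22.4200; S(2,+1) = 35.7533; S(2,+2) = 57.0161
  k=3: S(3,-3) = 5.5283; S(3,-2) = 8.8160; S(3,-1) = 14.0590; S(3,+0) = 22.4200; S(3,+1) = 35.7533; S(3,+2) = 57.0161; S(3,+3) = 90.9241
Terminal payoffs V(N, j) = max(S_T - K, 0):
  V(3,-3) = 0.000000; V(3,-2) = 0.000000; V(3,-1) = 0.000000; V(3,+0) = 1.940000; V(3,+1) = 15.273347; V(3,+2) = 36.536139; V(3,+3) = 70.444077
Backward induction: V(k, j) = exp(-r*dt) * [p_u * V(k+1, j+1) + p_m * V(k+1, j) + p_d * V(k+1, j-1)]
  V(2,-2) = exp(-r*dt) * [p_u*0.000000 + p_m*0.000000 + p_d*0.000000] = 0.000000
  V(2,-1) = exp(-r*dt) * [p_u*1.940000 + p_m*0.000000 + p_d*0.000000] = 0.286058
  V(2,+0) = exp(-r*dt) * [p_u*15.273347 + p_m*1.940000 + p_d*0.000000] = 3.518125
  V(2,+1) = exp(-r*dt) * [p_u*36.536139 + p_m*15.273347 + p_d*1.940000] = 15.701610
  V(2,+2) = exp(-r*dt) * [p_u*70.444077 + p_m*36.536139 + p_d*15.273347] = 36.962013
  V(1,-1) = exp(-r*dt) * [p_u*3.518125 + p_m*0.286058 + p_d*0.000000] = 0.705435
  V(1,+0) = exp(-r*dt) * [p_u*15.701610 + p_m*3.518125 + p_d*0.286058] = 4.662310
  V(1,+1) = exp(-r*dt) * [p_u*36.962013 + p_m*15.701610 + p_d*3.518125] = 16.326128
  V(0,+0) = exp(-r*dt) * [p_u*16.326128 + p_m*4.662310 + p_d*0.705435] = 5.576090

Answer: Price = V(0,0) = 5.5761


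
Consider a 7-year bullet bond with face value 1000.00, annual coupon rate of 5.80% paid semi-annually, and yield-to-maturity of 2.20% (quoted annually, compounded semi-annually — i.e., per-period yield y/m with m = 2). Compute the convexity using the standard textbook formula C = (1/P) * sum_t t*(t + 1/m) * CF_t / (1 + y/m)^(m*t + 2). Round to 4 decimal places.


Answer: Convexity = 41.4940

Derivation:
Coupon per period c = face * coupon_rate / m = 29.000000
Periods per year m = 2; per-period yield y/m = 0.011000
Number of cashflows N = 14
Cashflows (t years, CF_t, discount factor 1/(1+y/m)^(m*t), PV):
  t = 0.5000: CF_t = 29.000000, DF = 0.989120, PV = 28.684471
  t = 1.0000: CF_t = 29.000000, DF = 0.978358, PV = 28.372375
  t = 1.5000: CF_t = 29.000000, DF = 0.967713, PV = 28.063674
  t = 2.0000: CF_t = 29.000000, DF = 0.957184, PV = 27.758333
  t = 2.5000: CF_t = 29.000000, DF = 0.946769, PV = 27.456313
  t = 3.0000: CF_t = 29.000000, DF = 0.936468, PV = 27.157580
  t = 3.5000: CF_t = 29.000000, DF = 0.926279, PV = 26.862097
  t = 4.0000: CF_t = 29.000000, DF = 0.916201, PV = 26.569829
  t = 4.5000: CF_t = 29.000000, DF = 0.906232, PV = 26.280740
  t = 5.0000: CF_t = 29.000000, DF = 0.896372, PV = 25.994798
  t = 5.5000: CF_t = 29.000000, DF = 0.886620, PV = 25.711966
  t = 6.0000: CF_t = 29.000000, DF = 0.876973, PV = 25.432212
  t = 6.5000: CF_t = 29.000000, DF = 0.867431, PV = 25.155501
  t = 7.0000: CF_t = 1029.000000, DF = 0.857993, PV = 882.874954
Price P = sum_t PV_t = 1232.374842
Convexity numerator sum_t t*(t + 1/m) * CF_t / (1+y/m)^(m*t + 2):
  t = 0.5000: term = 14.031837
  t = 1.0000: term = 41.637499
  t = 1.5000: term = 82.368940
  t = 2.0000: term = 135.787899
  t = 2.5000: term = 201.465726
  t = 3.0000: term = 278.983201
  t = 3.5000: term = 367.930367
  t = 4.0000: term = 467.906359
  t = 4.5000: term = 578.519237
  t = 5.0000: term = 699.385823
  t = 5.5000: term = 830.131541
  t = 6.0000: term = 970.390255
  t = 6.5000: term = 1119.804119
  t = 7.0000: term = 45347.796464
Convexity = (1/P) * sum = 51136.139265 / 1232.374842 = 41.493982


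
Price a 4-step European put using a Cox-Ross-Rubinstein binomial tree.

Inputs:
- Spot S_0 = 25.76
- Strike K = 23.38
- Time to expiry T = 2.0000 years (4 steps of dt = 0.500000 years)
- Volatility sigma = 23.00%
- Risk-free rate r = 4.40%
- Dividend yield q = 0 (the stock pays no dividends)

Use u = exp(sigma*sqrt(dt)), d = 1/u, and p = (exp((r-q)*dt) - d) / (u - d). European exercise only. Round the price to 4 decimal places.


Answer: Price = V(0,0) = 1.4264

Derivation:
dt = T/N = 0.500000
u = exp(sigma*sqrt(dt)) = 1.176607; d = 1/u = 0.849902
p = (exp((r-q)*dt) - d) / (u - d) = 0.527516
Discount per step: exp(-r*dt) = 0.978240
Stock lattice S(k, i) with i counting down-moves:
  k=0: S(0,0) = 25.7600
  k=1: S(1,0) = 30.3094; S(1,1) = 21.8935
  k=2: S(2,0) = 35.6622; S(2,1) = 25.7600; S(2,2) = 18.6073
  k=3: S(3,0) = 41.9604; S(3,1) = 30.3094; S(3,2) = 21.8935; S(3,3) = 15.8144
  k=4: S(4,0) = 49.3709; S(4,1) = 35.6622; S(4,2) = 25.7600; S(4,3) = 18.6073; S(4,4) = 13.4407
Terminal payoffs V(N, i) = max(K - S_T, 0):
  V(4,0) = 0.000000; V(4,1) = 0.000000; V(4,2) = 0.000000; V(4,3) = 4.772704; V(4,4) = 9.939337
Backward induction: V(k, i) = exp(-r*dt) * [p * V(k+1, i) + (1-p) * V(k+1, i+1)].
  V(3,0) = exp(-r*dt) * [p*0.000000 + (1-p)*0.000000] = 0.000000
  V(3,1) = exp(-r*dt) * [p*0.000000 + (1-p)*0.000000] = 0.000000
  V(3,2) = exp(-r*dt) * [p*0.000000 + (1-p)*4.772704] = 2.205957
  V(3,3) = exp(-r*dt) * [p*4.772704 + (1-p)*9.939337] = 7.056884
  V(2,0) = exp(-r*dt) * [p*0.000000 + (1-p)*0.000000] = 0.000000
  V(2,1) = exp(-r*dt) * [p*0.000000 + (1-p)*2.205957] = 1.019600
  V(2,2) = exp(-r*dt) * [p*2.205957 + (1-p)*7.056884] = 4.400068
  V(1,0) = exp(-r*dt) * [p*0.000000 + (1-p)*1.019600] = 0.471262
  V(1,1) = exp(-r*dt) * [p*1.019600 + (1-p)*4.400068] = 2.559876
  V(0,0) = exp(-r*dt) * [p*0.471262 + (1-p)*2.559876] = 1.426371


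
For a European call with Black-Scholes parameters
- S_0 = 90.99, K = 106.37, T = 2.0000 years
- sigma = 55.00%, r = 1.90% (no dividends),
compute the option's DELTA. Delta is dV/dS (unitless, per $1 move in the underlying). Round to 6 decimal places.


Answer: Delta = 0.593663

Derivation:
d1 = 0.2369785171; d2 = -0.5408389422
phi(d1) = 0.3878960289; exp(-qT) = 1.0000000000; exp(-rT) = 0.9627129409
N(d1) = 0.5936632718
Delta = exp(-qT) * N(d1) = 1.0000000000 * 0.5936632718 = 0.593663


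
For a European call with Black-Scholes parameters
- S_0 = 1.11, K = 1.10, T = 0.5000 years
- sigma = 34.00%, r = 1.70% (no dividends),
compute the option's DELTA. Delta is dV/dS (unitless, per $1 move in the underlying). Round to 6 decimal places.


Answer: Delta = 0.576601

Derivation:
d1 = 0.1932058452; d2 = -0.0472104604
phi(d1) = 0.3915653785; exp(-qT) = 1.0000000000; exp(-rT) = 0.9915360229
N(d1) = 0.5766011194
Delta = exp(-qT) * N(d1) = 1.0000000000 * 0.5766011194 = 0.576601


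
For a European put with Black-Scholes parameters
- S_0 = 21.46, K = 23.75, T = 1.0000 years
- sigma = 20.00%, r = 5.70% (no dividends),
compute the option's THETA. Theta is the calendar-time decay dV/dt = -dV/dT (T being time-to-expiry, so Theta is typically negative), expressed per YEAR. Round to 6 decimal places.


d1 = -0.1219589664; d2 = -0.3219589664
phi(d1) = 0.3959863540; exp(-qT) = 1.0000000000; exp(-rT) = 0.9445940694
Theta = -S*exp(-qT)*phi(d1)*sigma/(2*sqrt(T)) + r*K*exp(-rT)*N(-d2) - q*S*exp(-qT)*N(-d1)
N(-d1) = 0.5485342422; N(-d2) = 0.6262581096; sqrt(T) = 1.0000000000
Term 1 = -21.4600 * 1.0000000000 * 0.3959863540 * 0.2000 / (2 * 1.0000000000) = -0.8497867157
Term 2 = 0.0570 * 23.7500 * 0.9445940694 * 0.6262581096 = 0.8008239388
Term 3 = 0 (no dividend yield, q = 0)
Theta = -0.8497867157 + (0.8008239388) + (0.0000000000) = -0.048963

Answer: Theta = -0.048963


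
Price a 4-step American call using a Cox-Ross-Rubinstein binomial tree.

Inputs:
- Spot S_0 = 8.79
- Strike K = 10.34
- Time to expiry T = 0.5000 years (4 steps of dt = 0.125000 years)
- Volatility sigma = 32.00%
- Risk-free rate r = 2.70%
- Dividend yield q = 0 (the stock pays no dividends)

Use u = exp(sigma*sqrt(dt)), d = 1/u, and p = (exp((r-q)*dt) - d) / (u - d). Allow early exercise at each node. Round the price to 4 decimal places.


Answer: Price = V(0,0) = 0.3518

Derivation:
dt = T/N = 0.125000
u = exp(sigma*sqrt(dt)) = 1.119785; d = 1/u = 0.893028
p = (exp((r-q)*dt) - d) / (u - d) = 0.486655
Discount per step: exp(-r*dt) = 0.996631
Stock lattice S(k, i) with i counting down-moves:
  k=0: S(0,0) = 8.7900
  k=1: S(1,0) = 9.8429; S(1,1) = 7.8497
  k=2: S(2,0) = 11.0220; S(2,1) = 8.7900; S(2,2) = 7.0100
  k=3: S(3,0) = 12.3422; S(3,1) = 9.8429; S(3,2) = 7.8497; S(3,3) = 6.2601
  k=4: S(4,0) = 13.8206; S(4,1) = 11.0220; S(4,2) = 8.7900; S(4,3) = 7.0100; S(4,4) = 5.5905
Terminal payoffs V(N, i) = max(S_T - K, 0):
  V(4,0) = 3.480639; V(4,1) = 0.681952; V(4,2) = 0.000000; V(4,3) = 0.000000; V(4,4) = 0.000000
Backward induction: V(k, i) = exp(-r*dt) * [p * V(k+1, i) + (1-p) * V(k+1, i+1)]; then take max(V_cont, immediate exercise) for American.
  V(3,0) = exp(-r*dt) * [p*3.480639 + (1-p)*0.681952] = 2.037059; exercise = 2.002221; V(3,0) = max -> 2.037059
  V(3,1) = exp(-r*dt) * [p*0.681952 + (1-p)*0.000000] = 0.330757; exercise = 0.000000; V(3,1) = max -> 0.330757
  V(3,2) = exp(-r*dt) * [p*0.000000 + (1-p)*0.000000] = 0.000000; exercise = 0.000000; V(3,2) = max -> 0.000000
  V(3,3) = exp(-r*dt) * [p*0.000000 + (1-p)*0.000000] = 0.000000; exercise = 0.000000; V(3,3) = max -> 0.000000
  V(2,0) = exp(-r*dt) * [p*2.037059 + (1-p)*0.330757] = 1.157225; exercise = 0.681952; V(2,0) = max -> 1.157225
  V(2,1) = exp(-r*dt) * [p*0.330757 + (1-p)*0.000000] = 0.160422; exercise = 0.000000; V(2,1) = max -> 0.160422
  V(2,2) = exp(-r*dt) * [p*0.000000 + (1-p)*0.000000] = 0.000000; exercise = 0.000000; V(2,2) = max -> 0.000000
  V(1,0) = exp(-r*dt) * [p*1.157225 + (1-p)*0.160422] = 0.643346; exercise = 0.000000; V(1,0) = max -> 0.643346
  V(1,1) = exp(-r*dt) * [p*0.160422 + (1-p)*0.000000] = 0.077807; exercise = 0.000000; V(1,1) = max -> 0.077807
  V(0,0) = exp(-r*dt) * [p*0.643346 + (1-p)*0.077807] = 0.351840; exercise = 0.000000; V(0,0) = max -> 0.351840


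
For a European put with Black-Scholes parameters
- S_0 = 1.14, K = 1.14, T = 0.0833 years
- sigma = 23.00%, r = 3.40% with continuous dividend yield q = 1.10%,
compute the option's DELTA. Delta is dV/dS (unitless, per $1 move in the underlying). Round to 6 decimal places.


d1 = 0.0620527397; d2 = -0.0043292609
phi(d1) = 0.3981749472; exp(-qT) = 0.9990841197; exp(-rT) = 0.9971718069
N(-d1) = 0.4752604164
Delta = -exp(-qT) * N(-d1) = -0.9990841197 * 0.4752604164 = -0.474825

Answer: Delta = -0.474825


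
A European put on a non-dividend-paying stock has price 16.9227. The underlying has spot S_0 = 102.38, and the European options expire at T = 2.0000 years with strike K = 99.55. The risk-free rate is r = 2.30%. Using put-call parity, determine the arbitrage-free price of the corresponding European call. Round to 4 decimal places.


Answer: Call price = 24.2283

Derivation:
Put-call parity: C - P = S_0 * exp(-qT) - K * exp(-rT).
S_0 * exp(-qT) = 102.3800 * 1.00000000 = 102.38000000
K * exp(-rT) = 99.5500 * 0.95504196 = 95.07442734
C = P + S*exp(-qT) - K*exp(-rT)
C = 16.9227 + 102.38000000 - 95.07442734 = 24.2283


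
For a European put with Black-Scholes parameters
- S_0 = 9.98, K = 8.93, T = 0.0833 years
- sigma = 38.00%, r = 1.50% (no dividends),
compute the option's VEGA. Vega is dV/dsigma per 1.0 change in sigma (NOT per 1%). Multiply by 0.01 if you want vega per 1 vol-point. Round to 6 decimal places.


Answer: Vega = 0.641446

Derivation:
d1 = 1.0798347569; d2 = 0.9701601472
phi(d1) = 0.2226932346; exp(-qT) = 1.0000000000; exp(-rT) = 0.9987512803
Vega = S * exp(-qT) * phi(d1) * sqrt(T) = 9.9800 * 1.0000000000 * 0.2226932346 * 0.2886173938 = 0.641446


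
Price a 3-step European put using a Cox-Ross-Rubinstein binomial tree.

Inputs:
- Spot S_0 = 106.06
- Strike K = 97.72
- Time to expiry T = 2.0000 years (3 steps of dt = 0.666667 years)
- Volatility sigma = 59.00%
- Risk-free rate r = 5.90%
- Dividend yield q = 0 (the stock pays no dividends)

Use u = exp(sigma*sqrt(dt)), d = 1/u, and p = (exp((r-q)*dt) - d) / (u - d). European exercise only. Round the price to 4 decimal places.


dt = T/N = 0.666667
u = exp(sigma*sqrt(dt)) = 1.618877; d = 1/u = 0.617712
p = (exp((r-q)*dt) - d) / (u - d) = 0.421913
Discount per step: exp(-r*dt) = 0.961430
Stock lattice S(k, i) with i counting down-moves:
  k=0: S(0,0) = 106.0600
  k=1: S(1,0) = 171.6981; S(1,1) = 65.5145
  k=2: S(2,0) = 277.9583; S(2,1) = 106.0600; S(2,2) = 40.4691
  k=3: S(3,0) = 449.9804; S(3,1) = 171.6981; S(3,2) = 65.5145; S(3,3) = 24.9983
Terminal payoffs V(N, i) = max(K - S_T, 0):
  V(3,0) = 0.000000; V(3,1) = 0.000000; V(3,2) = 32.205467; V(3,3) = 72.721745
Backward induction: V(k, i) = exp(-r*dt) * [p * V(k+1, i) + (1-p) * V(k+1, i+1)].
  V(2,0) = exp(-r*dt) * [p*0.000000 + (1-p)*0.000000] = 0.000000
  V(2,1) = exp(-r*dt) * [p*0.000000 + (1-p)*32.205467] = 17.899473
  V(2,2) = exp(-r*dt) * [p*32.205467 + (1-p)*72.721745] = 53.481846
  V(1,0) = exp(-r*dt) * [p*0.000000 + (1-p)*17.899473] = 9.948346
  V(1,1) = exp(-r*dt) * [p*17.899473 + (1-p)*53.481846] = 36.985416
  V(0,0) = exp(-r*dt) * [p*9.948346 + (1-p)*36.985416] = 24.591570

Answer: Price = V(0,0) = 24.5916


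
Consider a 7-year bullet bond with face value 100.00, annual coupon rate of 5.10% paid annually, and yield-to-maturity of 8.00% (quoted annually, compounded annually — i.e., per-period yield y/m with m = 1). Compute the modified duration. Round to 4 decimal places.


Answer: Modified duration = 5.5240

Derivation:
Coupon per period c = face * coupon_rate / m = 5.100000
Periods per year m = 1; per-period yield y/m = 0.080000
Number of cashflows N = 7
Cashflows (t years, CF_t, discount factor 1/(1+y/m)^(m*t), PV):
  t = 1.0000: CF_t = 5.100000, DF = 0.925926, PV = 4.722222
  t = 2.0000: CF_t = 5.100000, DF = 0.857339, PV = 4.372428
  t = 3.0000: CF_t = 5.100000, DF = 0.793832, PV = 4.048544
  t = 4.0000: CF_t = 5.100000, DF = 0.735030, PV = 3.748652
  t = 5.0000: CF_t = 5.100000, DF = 0.680583, PV = 3.470974
  t = 6.0000: CF_t = 5.100000, DF = 0.630170, PV = 3.213865
  t = 7.0000: CF_t = 105.100000, DF = 0.583490, PV = 61.324841
Price P = sum_t PV_t = 84.901527
First compute Macaulay numerator sum_t t * PV_t:
  t * PV_t at t = 1.0000: 4.722222
  t * PV_t at t = 2.0000: 8.744856
  t * PV_t at t = 3.0000: 12.145633
  t * PV_t at t = 4.0000: 14.994609
  t * PV_t at t = 5.0000: 17.354872
  t * PV_t at t = 6.0000: 19.283191
  t * PV_t at t = 7.0000: 429.273884
Macaulay duration D = 506.519266 / 84.901527 = 5.965962
Modified duration = D / (1 + y/m) = 5.965962 / (1 + 0.080000) = 5.524039


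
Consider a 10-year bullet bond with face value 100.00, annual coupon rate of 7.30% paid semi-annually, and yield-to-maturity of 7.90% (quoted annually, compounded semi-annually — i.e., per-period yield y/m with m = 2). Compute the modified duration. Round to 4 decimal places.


Coupon per period c = face * coupon_rate / m = 3.650000
Periods per year m = 2; per-period yield y/m = 0.039500
Number of cashflows N = 20
Cashflows (t years, CF_t, discount factor 1/(1+y/m)^(m*t), PV):
  t = 0.5000: CF_t = 3.650000, DF = 0.962001, PV = 3.511304
  t = 1.0000: CF_t = 3.650000, DF = 0.925446, PV = 3.377877
  t = 1.5000: CF_t = 3.650000, DF = 0.890280, PV = 3.249521
  t = 2.0000: CF_t = 3.650000, DF = 0.856450, PV = 3.126043
  t = 2.5000: CF_t = 3.650000, DF = 0.823906, PV = 3.007256
  t = 3.0000: CF_t = 3.650000, DF = 0.792598, PV = 2.892983
  t = 3.5000: CF_t = 3.650000, DF = 0.762480, PV = 2.783053
  t = 4.0000: CF_t = 3.650000, DF = 0.733507, PV = 2.677299
  t = 4.5000: CF_t = 3.650000, DF = 0.705634, PV = 2.575564
  t = 5.0000: CF_t = 3.650000, DF = 0.678821, PV = 2.477695
  t = 5.5000: CF_t = 3.650000, DF = 0.653026, PV = 2.383545
  t = 6.0000: CF_t = 3.650000, DF = 0.628212, PV = 2.292973
  t = 6.5000: CF_t = 3.650000, DF = 0.604340, PV = 2.205842
  t = 7.0000: CF_t = 3.650000, DF = 0.581376, PV = 2.122022
  t = 7.5000: CF_t = 3.650000, DF = 0.559284, PV = 2.041388
  t = 8.0000: CF_t = 3.650000, DF = 0.538032, PV = 1.963817
  t = 8.5000: CF_t = 3.650000, DF = 0.517587, PV = 1.889194
  t = 9.0000: CF_t = 3.650000, DF = 0.497919, PV = 1.817406
  t = 9.5000: CF_t = 3.650000, DF = 0.478999, PV = 1.748346
  t = 10.0000: CF_t = 103.650000, DF = 0.460798, PV = 47.761662
Price P = sum_t PV_t = 95.904791
First compute Macaulay numerator sum_t t * PV_t:
  t * PV_t at t = 0.5000: 1.755652
  t * PV_t at t = 1.0000: 3.377877
  t * PV_t at t = 1.5000: 4.874282
  t * PV_t at t = 2.0000: 6.252085
  t * PV_t at t = 2.5000: 7.518140
  t * PV_t at t = 3.0000: 8.678949
  t * PV_t at t = 3.5000: 9.740684
  t * PV_t at t = 4.0000: 10.709197
  t * PV_t at t = 4.5000: 11.590040
  t * PV_t at t = 5.0000: 12.388477
  t * PV_t at t = 5.5000: 13.109500
  t * PV_t at t = 6.0000: 13.757838
  t * PV_t at t = 6.5000: 14.337974
  t * PV_t at t = 7.0000: 14.854156
  t * PV_t at t = 7.5000: 15.310407
  t * PV_t at t = 8.0000: 15.710534
  t * PV_t at t = 8.5000: 16.058146
  t * PV_t at t = 9.0000: 16.356655
  t * PV_t at t = 9.5000: 16.609291
  t * PV_t at t = 10.0000: 477.616622
Macaulay duration D = 690.606507 / 95.904791 = 7.200959
Modified duration = D / (1 + y/m) = 7.200959 / (1 + 0.039500) = 6.927330

Answer: Modified duration = 6.9273
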